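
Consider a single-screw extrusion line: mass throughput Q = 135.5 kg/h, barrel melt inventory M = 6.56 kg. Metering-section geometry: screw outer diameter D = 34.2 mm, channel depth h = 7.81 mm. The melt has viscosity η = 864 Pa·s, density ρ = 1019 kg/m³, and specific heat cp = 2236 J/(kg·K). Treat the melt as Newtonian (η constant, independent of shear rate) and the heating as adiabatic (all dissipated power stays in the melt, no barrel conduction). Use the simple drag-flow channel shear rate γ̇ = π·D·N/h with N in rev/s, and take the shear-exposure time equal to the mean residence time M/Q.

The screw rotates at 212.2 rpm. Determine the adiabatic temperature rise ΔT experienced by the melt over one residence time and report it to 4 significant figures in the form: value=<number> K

Throughput in SI: Q_s = 135.5 kg/h ÷ 3600 s/h = 0.0376389 kg/s
t_res = M / Q_s = 6.56 / 0.0376389 = 174.288 s
D = 34.2 mm = 0.0342 m;  h = 7.81 mm = 0.00781 m;  N = 212.2 rpm / 60 = 3.53667 rev/s
Shear rate: γ̇ = πDN/h = π·0.0342·3.53667/0.00781 = 48.6541 s⁻¹
ΔT = η·γ̇²·t_res/(ρ·cp) = [864 × 48.6541² × 174.288] / [1019 × 2236] = 156.449 K

value=156.4 K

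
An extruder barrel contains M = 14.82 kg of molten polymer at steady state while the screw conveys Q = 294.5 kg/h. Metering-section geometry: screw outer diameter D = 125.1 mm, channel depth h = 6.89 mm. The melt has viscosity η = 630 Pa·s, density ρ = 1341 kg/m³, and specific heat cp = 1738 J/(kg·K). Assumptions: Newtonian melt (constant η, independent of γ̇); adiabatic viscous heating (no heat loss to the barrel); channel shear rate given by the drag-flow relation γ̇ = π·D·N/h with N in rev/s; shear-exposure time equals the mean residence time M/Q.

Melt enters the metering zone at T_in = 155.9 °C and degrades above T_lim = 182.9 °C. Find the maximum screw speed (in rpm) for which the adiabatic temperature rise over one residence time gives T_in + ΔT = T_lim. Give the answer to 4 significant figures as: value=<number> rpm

Throughput in SI: Q_s = 294.5 kg/h ÷ 3600 s/h = 0.0818056 kg/s
Mean residence time: t_res = M/Q_s = 14.82 kg / 0.0818056 kg/s = 181.161 s
Geometry in SI: D = 125.1 mm → 0.1251 m, h = 6.89 mm → 0.00689 m
ΔT_a = T_lim − T_in = 182.9 − 155.9 = 27 K
Invert ΔT = ηγ̇²t_res/(ρcp) for γ̇: γ̇_max² = ΔT_a ρ cp / (η t_res) = 27·1341·1738 / (630·181.161) = 551.361 s⁻²
Take the square root: γ̇_max = √(551.361) = 23.4811 s⁻¹
N_max = γ̇_max·h / (π·D) = 23.4811 · 0.00689 / (π · 0.1251) = 0.411652 rev/s = 24.6991 rpm

value=24.70 rpm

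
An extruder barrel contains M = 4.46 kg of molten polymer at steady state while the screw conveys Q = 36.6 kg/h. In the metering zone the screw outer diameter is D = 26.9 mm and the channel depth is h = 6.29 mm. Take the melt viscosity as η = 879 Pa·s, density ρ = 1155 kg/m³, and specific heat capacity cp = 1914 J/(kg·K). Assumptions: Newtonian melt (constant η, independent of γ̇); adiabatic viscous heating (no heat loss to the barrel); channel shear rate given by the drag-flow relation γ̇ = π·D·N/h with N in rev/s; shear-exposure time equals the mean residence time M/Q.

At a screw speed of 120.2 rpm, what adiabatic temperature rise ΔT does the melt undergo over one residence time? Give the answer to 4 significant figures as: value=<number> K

value=126.4 K

Convert throughput: Q = 36.6 kg/h = 36.6/3600 = 0.0101667 kg/s
t_res = M / Q_s = 4.46 ÷ 0.0101667 = 438.689 s
D = 26.9 mm = 0.0269 m;  h = 6.29 mm = 0.00629 m;  N = 120.2 rpm / 60 = 2.00333 rev/s
Shear rate: γ̇ = πDN/h = π·0.0269·2.00333/0.00629 = 26.9156 s⁻¹
ΔT = η·γ̇²·t_res / (ρ·cp) = 879 · (26.9156)² · 438.689 / (1155 · 1914) = 126.366 K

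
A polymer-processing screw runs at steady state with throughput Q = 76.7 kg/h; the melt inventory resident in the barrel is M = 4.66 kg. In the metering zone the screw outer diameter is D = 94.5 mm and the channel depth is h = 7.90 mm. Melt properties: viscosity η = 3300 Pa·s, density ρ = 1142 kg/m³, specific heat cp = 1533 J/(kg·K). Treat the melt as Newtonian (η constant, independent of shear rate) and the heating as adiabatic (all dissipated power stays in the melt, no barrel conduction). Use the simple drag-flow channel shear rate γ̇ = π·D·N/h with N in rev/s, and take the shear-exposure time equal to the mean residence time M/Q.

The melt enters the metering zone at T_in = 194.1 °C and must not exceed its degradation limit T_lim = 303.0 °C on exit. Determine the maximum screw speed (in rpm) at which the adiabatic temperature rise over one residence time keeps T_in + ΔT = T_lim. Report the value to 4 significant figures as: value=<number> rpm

value=25.95 rpm

Q_s = Q / 3600 = 76.7 / 3600 = 0.0213056 kg/s
t_res = M / Q_s = 4.66 ÷ 0.0213056 = 218.722 s
D = 94.5 mm = 0.0945 m;  h = 7.90 mm = 0.0079 m
Allowable rise: ΔT_a = T_lim − T_in = 303.0 − 194.1 = 108.9 K
γ̇_max² = ΔT_a·ρ·cp / (η·t_res) = [108.9 × 1142 × 1533] / [3300 × 218.722] = 264.137 s⁻²
Take the square root: γ̇_max = √(264.137) = 16.2523 s⁻¹
Solve γ̇ = πDN/h for N: N_max = γ̇_max·h/(π·D) = 16.2523 × 0.0079 / (π × 0.0945) = 0.432474 rev/s = 25.9484 rpm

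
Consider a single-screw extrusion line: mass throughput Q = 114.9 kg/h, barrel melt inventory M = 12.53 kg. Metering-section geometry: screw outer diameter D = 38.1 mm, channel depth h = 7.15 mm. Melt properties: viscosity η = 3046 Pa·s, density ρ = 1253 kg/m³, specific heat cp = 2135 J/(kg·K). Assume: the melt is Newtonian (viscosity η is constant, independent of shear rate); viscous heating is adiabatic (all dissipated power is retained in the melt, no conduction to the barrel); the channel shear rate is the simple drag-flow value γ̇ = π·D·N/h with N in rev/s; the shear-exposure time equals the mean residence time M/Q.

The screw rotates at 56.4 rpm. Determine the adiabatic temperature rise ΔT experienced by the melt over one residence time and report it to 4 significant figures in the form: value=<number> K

value=110.7 K

Q_s = Q / 3600 = 114.9 / 3600 = 0.0319167 kg/s
t_res = M / Q_s = 12.53 / 0.0319167 = 392.585 s
D = 38.1 mm = 0.0381 m;  h = 7.15 mm = 0.00715 m;  N = 56.4 rpm / 60 = 0.94 rev/s
γ̇ = π D N / h = (π)(0.0381)(0.94) / 0.00715 = 15.7361 s⁻¹
ΔT = η·γ̇²·t_res/(ρ·cp) = [3046 × 15.7361² × 392.585] / [1253 × 2135] = 110.69 K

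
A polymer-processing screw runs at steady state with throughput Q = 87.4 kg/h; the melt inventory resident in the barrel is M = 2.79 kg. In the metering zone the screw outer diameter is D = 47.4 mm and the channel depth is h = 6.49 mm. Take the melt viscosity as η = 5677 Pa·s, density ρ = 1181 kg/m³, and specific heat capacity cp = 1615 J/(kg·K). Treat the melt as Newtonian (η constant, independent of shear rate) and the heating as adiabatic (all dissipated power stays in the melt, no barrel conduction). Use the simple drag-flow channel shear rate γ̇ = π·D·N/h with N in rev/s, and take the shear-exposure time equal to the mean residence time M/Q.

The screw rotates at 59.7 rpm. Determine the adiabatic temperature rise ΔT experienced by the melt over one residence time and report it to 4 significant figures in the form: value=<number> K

Convert throughput: Q = 87.4 kg/h = 87.4/3600 = 0.0242778 kg/s
t_res = M / Q_s = 2.79 / 0.0242778 = 114.92 s
D = 47.4 mm = 0.0474 m;  h = 6.49 mm = 0.00649 m;  N = 59.7 rpm / 60 = 0.995 rev/s
γ̇ = π·D·N / h = π · 0.0474 · 0.995 / 0.00649 = 22.83 s⁻¹
ΔT = η·γ̇²·t_res/(ρ·cp) = [5677 × 22.83² × 114.92] / [1181 × 1615] = 178.281 K

value=178.3 K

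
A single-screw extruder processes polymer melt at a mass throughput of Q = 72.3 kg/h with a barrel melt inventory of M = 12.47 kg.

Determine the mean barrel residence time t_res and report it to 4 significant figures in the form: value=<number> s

Q_s = Q / 3600 = 72.3 / 3600 = 0.0200833 kg/s
Mean residence time: t_res = M/Q_s = 12.47 kg / 0.0200833 kg/s = 620.913 s

value=620.9 s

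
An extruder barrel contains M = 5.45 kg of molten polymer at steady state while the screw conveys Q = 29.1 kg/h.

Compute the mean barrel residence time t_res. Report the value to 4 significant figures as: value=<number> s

Throughput in SI: Q_s = 29.1 kg/h ÷ 3600 s/h = 0.00808333 kg/s
Mean residence time: t_res = M/Q_s = 5.45 kg / 0.00808333 kg/s = 674.227 s

value=674.2 s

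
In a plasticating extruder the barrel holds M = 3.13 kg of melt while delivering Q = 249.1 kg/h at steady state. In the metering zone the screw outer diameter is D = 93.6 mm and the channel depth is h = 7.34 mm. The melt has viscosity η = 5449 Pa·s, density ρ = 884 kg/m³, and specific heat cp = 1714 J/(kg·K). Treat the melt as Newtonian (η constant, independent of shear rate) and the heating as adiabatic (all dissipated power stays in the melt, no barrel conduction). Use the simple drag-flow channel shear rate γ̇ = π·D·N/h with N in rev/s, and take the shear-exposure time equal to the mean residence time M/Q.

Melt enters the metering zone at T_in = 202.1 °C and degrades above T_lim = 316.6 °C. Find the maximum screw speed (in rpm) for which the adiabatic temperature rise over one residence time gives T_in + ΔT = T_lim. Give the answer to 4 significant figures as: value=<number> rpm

Convert throughput: Q = 249.1 kg/h = 249.1/3600 = 0.0691944 kg/s
Mean residence time: t_res = M/Q_s = 3.13 kg / 0.0691944 kg/s = 45.2348 s
Convert to metres: D = 0.0936 m, h = 0.00734 m
ΔT_a = T_lim − T_in = 316.6 − 202.1 = 114.5 K
γ̇_max² = ΔT_a·ρ·cp / (η·t_res) = [114.5 × 884 × 1714] / [5449 × 45.2348] = 703.848 s⁻²
Take the square root: γ̇_max = √(703.848) = 26.5301 s⁻¹
N_max = γ̇_max h / (πD) = 26.5301·0.00734/(π·0.0936) = 0.662231 rev/s → ×60 = 39.7339 rpm

value=39.73 rpm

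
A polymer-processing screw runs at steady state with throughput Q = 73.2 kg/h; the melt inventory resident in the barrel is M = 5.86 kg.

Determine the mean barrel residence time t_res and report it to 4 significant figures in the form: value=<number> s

Throughput in SI: Q_s = 73.2 kg/h ÷ 3600 s/h = 0.0203333 kg/s
Mean residence time: t_res = M/Q_s = 5.86 kg / 0.0203333 kg/s = 288.197 s

value=288.2 s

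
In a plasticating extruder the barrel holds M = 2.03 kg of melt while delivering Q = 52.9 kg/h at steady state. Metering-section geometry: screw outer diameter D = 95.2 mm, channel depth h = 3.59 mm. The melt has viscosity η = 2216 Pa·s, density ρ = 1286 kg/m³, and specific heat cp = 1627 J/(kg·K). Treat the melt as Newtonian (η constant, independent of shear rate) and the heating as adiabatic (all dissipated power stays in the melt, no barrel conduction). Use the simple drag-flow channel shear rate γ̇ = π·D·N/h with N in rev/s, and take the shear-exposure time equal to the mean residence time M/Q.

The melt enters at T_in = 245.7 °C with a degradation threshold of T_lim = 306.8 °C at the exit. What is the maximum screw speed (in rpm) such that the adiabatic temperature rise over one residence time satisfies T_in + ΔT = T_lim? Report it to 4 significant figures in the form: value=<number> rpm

value=14.72 rpm

Throughput in SI: Q_s = 52.9 kg/h ÷ 3600 s/h = 0.0146944 kg/s
t_res = M / Q_s = 2.03 ÷ 0.0146944 = 138.147 s
D = 95.2 mm = 0.0952 m;  h = 3.59 mm = 0.00359 m
ΔT_a = T_lim − T_in = 306.8 °C − 245.7 °C = 61.1 K
γ̇_max² = ΔT_a·ρ·cp / (η·t_res) = [61.1 × 1286 × 1627] / [2216 × 138.147] = 417.597 s⁻²
γ̇_max = sqrt(417.597) = 20.4352 s⁻¹
N_max = γ̇_max h / (πD) = 20.4352·0.00359/(π·0.0952) = 0.245294 rev/s → ×60 = 14.7176 rpm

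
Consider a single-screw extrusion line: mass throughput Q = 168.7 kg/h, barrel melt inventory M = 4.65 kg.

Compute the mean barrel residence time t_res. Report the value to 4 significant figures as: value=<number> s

Q_s = Q / 3600 = 168.7 / 3600 = 0.0468611 kg/s
t_res = M / Q_s = 4.65 ÷ 0.0468611 = 99.2294 s

value=99.23 s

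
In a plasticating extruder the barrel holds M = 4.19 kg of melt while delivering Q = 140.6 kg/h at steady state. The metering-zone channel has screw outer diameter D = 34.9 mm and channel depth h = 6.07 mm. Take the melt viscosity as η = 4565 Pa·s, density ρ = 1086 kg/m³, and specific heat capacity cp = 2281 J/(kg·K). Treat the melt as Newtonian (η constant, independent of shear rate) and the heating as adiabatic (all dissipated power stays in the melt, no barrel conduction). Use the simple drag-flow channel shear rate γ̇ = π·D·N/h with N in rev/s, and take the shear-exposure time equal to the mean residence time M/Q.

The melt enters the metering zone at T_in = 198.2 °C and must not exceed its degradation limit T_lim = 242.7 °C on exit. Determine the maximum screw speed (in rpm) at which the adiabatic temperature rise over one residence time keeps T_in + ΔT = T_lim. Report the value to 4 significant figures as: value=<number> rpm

value=49.84 rpm

Throughput in SI: Q_s = 140.6 kg/h ÷ 3600 s/h = 0.0390556 kg/s
Mean residence time: t_res = M/Q_s = 4.19 kg / 0.0390556 kg/s = 107.283 s
Geometry in SI: D = 34.9 mm → 0.0349 m, h = 6.07 mm → 0.00607 m
Allowable rise: ΔT_a = T_lim − T_in = 242.7 − 198.2 = 44.5 K
γ̇_max² = ΔT_a·ρ·cp/(η·t_res) = 44.5·1086·2281/(4565·107.283) = 225.083 s⁻²
γ̇_max = √225.083 = 15.0028 s⁻¹
N_max = γ̇_max h / (πD) = 15.0028·0.00607/(π·0.0349) = 0.830587 rev/s → ×60 = 49.8352 rpm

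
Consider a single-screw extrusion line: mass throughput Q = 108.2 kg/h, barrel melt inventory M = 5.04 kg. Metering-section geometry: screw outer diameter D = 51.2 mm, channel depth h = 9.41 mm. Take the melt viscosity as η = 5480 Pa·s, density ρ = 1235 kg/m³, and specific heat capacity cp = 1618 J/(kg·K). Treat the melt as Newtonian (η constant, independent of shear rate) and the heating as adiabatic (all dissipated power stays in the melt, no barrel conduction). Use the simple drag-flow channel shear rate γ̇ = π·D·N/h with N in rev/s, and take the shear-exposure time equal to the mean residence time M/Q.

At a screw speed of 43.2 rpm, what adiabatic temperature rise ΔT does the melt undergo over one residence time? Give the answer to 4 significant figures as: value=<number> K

value=69.66 K

Throughput in SI: Q_s = 108.2 kg/h ÷ 3600 s/h = 0.0300556 kg/s
Mean residence time: t_res = M/Q_s = 5.04 kg / 0.0300556 kg/s = 167.689 s
D = 51.2 mm = 0.0512 m;  h = 9.41 mm = 0.00941 m;  N = 43.2 rpm / 60 = 0.72 rev/s
γ̇ = π D N / h = (π)(0.0512)(0.72) / 0.00941 = 12.3073 s⁻¹
ΔT = η·γ̇²·t_res/(ρ·cp) = [5480 × 12.3073² × 167.689] / [1235 × 1618] = 69.6572 K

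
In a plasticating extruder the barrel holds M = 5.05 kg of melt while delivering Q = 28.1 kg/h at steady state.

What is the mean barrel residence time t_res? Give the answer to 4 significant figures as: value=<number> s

value=647.0 s

Throughput in SI: Q_s = 28.1 kg/h ÷ 3600 s/h = 0.00780556 kg/s
t_res = M / Q_s = 5.05 ÷ 0.00780556 = 646.975 s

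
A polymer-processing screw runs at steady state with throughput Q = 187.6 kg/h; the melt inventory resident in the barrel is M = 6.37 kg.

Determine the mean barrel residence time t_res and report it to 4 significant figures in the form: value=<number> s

Q_s = Q / 3600 = 187.6 / 3600 = 0.0521111 kg/s
t_res = M / Q_s = 6.37 / 0.0521111 = 122.239 s

value=122.2 s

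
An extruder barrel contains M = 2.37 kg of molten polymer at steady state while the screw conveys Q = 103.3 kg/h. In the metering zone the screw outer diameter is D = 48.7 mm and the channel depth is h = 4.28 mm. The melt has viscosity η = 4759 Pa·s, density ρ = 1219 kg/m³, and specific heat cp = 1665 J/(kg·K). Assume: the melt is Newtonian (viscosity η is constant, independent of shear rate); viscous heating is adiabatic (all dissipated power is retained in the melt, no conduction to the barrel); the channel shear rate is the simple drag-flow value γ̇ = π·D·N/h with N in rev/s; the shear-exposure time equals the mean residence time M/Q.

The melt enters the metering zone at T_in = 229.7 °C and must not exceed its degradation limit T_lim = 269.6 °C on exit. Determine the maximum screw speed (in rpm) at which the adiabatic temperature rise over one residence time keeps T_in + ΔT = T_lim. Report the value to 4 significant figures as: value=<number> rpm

Q_s = Q / 3600 = 103.3 / 3600 = 0.0286944 kg/s
Mean residence time: t_res = M/Q_s = 2.37 kg / 0.0286944 kg/s = 82.5944 s
D = 48.7 mm = 0.0487 m;  h = 4.28 mm = 0.00428 m
ΔT_a = T_lim − T_in = 269.6 − 229.7 = 39.9 K
Invert ΔT = ηγ̇²t_res/(ρcp) for γ̇: γ̇_max² = ΔT_a ρ cp / (η t_res) = 39.9·1219·1665 / (4759·82.5944) = 206.027 s⁻²
γ̇_max = √206.027 = 14.3536 s⁻¹
N_max = γ̇_max h / (πD) = 14.3536·0.00428/(π·0.0487) = 0.401539 rev/s → ×60 = 24.0923 rpm

value=24.09 rpm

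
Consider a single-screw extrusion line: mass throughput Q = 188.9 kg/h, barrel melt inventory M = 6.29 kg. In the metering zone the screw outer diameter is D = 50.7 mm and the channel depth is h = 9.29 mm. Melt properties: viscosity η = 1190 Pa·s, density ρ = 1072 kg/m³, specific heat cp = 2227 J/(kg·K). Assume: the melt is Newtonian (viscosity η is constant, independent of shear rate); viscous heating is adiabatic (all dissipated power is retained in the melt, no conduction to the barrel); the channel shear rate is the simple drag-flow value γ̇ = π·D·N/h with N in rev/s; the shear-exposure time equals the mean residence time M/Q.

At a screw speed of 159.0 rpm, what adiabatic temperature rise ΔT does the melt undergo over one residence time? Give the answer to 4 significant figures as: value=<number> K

Throughput in SI: Q_s = 188.9 kg/h ÷ 3600 s/h = 0.0524722 kg/s
t_res = M / Q_s = 6.29 ÷ 0.0524722 = 119.873 s
Convert to SI: D = 0.0507 m, h = 0.00929 m, N = 159.0/60 = 2.65 rev/s
γ̇ = π D N / h = (π)(0.0507)(2.65) / 0.00929 = 45.4347 s⁻¹
ΔT = η·γ̇²·t_res/(ρ·cp) = [1190 × 45.4347² × 119.873] / [1072 × 2227] = 123.347 K

value=123.3 K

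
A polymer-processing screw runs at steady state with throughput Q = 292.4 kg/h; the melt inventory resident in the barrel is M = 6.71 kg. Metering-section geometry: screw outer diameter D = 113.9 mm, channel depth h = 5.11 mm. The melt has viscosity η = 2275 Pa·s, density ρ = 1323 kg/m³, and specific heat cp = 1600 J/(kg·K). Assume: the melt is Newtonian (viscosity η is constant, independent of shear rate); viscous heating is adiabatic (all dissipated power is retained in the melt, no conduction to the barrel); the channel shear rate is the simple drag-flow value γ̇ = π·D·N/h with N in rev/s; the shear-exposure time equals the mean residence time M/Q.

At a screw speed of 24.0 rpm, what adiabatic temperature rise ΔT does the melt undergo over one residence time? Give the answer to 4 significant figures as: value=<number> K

Throughput in SI: Q_s = 292.4 kg/h ÷ 3600 s/h = 0.0812222 kg/s
t_res = M / Q_s = 6.71 ÷ 0.0812222 = 82.6129 s
Convert to SI: D = 0.1139 m, h = 0.00511 m, N = 24.0/60 = 0.4 rev/s
γ̇ = π·D·N / h = π · 0.1139 · 0.4 / 0.00511 = 28.01 s⁻¹
Adiabatic rise: ΔT = η γ̇² t_res / (ρ cp) = 2275·(28.01)²·82.6129 / (1323·1600) = 69.6586 K

value=69.66 K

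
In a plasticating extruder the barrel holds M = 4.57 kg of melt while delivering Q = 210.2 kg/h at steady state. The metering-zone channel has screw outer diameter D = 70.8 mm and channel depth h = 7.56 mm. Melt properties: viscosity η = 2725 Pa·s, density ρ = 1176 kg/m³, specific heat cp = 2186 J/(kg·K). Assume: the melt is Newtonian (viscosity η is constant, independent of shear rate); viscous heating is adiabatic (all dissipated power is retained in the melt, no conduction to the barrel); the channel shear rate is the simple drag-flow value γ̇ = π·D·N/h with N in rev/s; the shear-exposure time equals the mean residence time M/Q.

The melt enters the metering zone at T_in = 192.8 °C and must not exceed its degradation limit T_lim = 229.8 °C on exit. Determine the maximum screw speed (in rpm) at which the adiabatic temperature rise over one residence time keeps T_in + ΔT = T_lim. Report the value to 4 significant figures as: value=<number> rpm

value=43.07 rpm

Throughput in SI: Q_s = 210.2 kg/h ÷ 3600 s/h = 0.0583889 kg/s
t_res = M / Q_s = 4.57 / 0.0583889 = 78.2683 s
Convert to metres: D = 0.0708 m, h = 0.00756 m
Allowable rise: ΔT_a = T_lim − T_in = 229.8 − 192.8 = 37 K
γ̇_max² = ΔT_a·ρ·cp / (η·t_res) = [37 × 1176 × 2186] / [2725 × 78.2683] = 445.971 s⁻²
γ̇_max = sqrt(445.971) = 21.118 s⁻¹
N_max = γ̇_max h / (πD) = 21.118·0.00756/(π·0.0708) = 0.717781 rev/s → ×60 = 43.0669 rpm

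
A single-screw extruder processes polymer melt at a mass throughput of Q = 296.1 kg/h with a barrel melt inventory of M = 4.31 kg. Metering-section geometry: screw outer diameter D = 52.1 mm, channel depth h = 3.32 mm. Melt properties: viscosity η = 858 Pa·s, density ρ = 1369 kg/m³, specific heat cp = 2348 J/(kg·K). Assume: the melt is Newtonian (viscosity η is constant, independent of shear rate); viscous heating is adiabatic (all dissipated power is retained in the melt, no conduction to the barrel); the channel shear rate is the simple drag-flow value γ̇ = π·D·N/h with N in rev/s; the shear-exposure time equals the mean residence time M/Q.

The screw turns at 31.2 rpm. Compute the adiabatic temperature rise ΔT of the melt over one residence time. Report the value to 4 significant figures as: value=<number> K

value=9.192 K

Convert throughput: Q = 296.1 kg/h = 296.1/3600 = 0.08225 kg/s
Mean residence time: t_res = M/Q_s = 4.31 kg / 0.08225 kg/s = 52.4012 s
D = 52.1 mm = 0.0521 m;  h = 3.32 mm = 0.00332 m;  N = 31.2 rpm / 60 = 0.52 rev/s
γ̇ = π D N / h = (π)(0.0521)(0.52) / 0.00332 = 25.6362 s⁻¹
Adiabatic rise: ΔT = η γ̇² t_res / (ρ cp) = 858·(25.6362)²·52.4012 / (1369·2348) = 9.19248 K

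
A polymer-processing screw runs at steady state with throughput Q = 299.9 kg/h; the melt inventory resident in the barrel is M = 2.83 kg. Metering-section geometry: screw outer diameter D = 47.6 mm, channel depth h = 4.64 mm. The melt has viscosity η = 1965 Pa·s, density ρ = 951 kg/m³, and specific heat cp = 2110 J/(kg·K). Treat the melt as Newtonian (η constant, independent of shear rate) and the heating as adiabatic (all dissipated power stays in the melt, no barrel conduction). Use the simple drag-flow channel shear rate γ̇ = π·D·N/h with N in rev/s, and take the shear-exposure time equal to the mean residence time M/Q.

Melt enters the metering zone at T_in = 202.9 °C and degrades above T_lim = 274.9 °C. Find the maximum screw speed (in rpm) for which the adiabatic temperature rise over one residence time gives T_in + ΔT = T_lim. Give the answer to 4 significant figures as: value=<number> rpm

value=86.61 rpm

Q_s = Q / 3600 = 299.9 / 3600 = 0.0833056 kg/s
Mean residence time: t_res = M/Q_s = 2.83 kg / 0.0833056 kg/s = 33.9713 s
D = 47.6 mm = 0.0476 m;  h = 4.64 mm = 0.00464 m
ΔT_a = T_lim − T_in = 274.9 − 202.9 = 72 K
γ̇_max² = ΔT_a·ρ·cp/(η·t_res) = 72·951·2110/(1965·33.9713) = 2164.31 s⁻²
γ̇_max = √2164.31 = 46.5222 s⁻¹
N_max = γ̇_max·h / (π·D) = 46.5222 · 0.00464 / (π · 0.0476) = 1.44352 rev/s = 86.6109 rpm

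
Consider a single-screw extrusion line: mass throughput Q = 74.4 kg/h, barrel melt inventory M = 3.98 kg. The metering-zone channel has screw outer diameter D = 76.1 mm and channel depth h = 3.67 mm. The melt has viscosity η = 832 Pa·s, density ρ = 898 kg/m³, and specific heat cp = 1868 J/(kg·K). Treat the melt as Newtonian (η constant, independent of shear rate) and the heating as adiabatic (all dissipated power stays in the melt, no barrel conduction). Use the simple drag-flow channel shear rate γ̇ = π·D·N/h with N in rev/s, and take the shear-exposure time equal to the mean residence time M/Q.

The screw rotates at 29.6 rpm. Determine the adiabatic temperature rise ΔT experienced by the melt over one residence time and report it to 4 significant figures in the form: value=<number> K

Q_s = Q / 3600 = 74.4 / 3600 = 0.0206667 kg/s
Mean residence time: t_res = M/Q_s = 3.98 kg / 0.0206667 kg/s = 192.581 s
Geometry in metres: D = 76.1 mm → 0.0761 m, h = 3.67 mm → 0.00367 m; screw speed N = 29.6 rpm = 0.493333 rev/s
γ̇ = π·D·N / h = π · 0.0761 · 0.493333 / 0.00367 = 32.1373 s⁻¹
ΔT = η·γ̇²·t_res/(ρ·cp) = [832 × 32.1373² × 192.581] / [898 × 1868] = 98.6508 K

value=98.65 K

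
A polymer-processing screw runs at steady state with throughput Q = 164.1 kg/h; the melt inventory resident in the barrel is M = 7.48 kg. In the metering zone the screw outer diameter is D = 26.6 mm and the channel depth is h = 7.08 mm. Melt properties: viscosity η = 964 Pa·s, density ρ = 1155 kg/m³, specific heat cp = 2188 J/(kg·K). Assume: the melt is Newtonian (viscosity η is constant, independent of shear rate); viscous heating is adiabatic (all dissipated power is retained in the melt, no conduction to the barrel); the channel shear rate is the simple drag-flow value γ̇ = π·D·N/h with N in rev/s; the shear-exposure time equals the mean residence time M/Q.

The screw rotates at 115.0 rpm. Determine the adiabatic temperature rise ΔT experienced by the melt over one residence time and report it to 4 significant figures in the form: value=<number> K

value=32.04 K

Throughput in SI: Q_s = 164.1 kg/h ÷ 3600 s/h = 0.0455833 kg/s
t_res = M / Q_s = 7.48 ÷ 0.0455833 = 164.095 s
Geometry in metres: D = 26.6 mm → 0.0266 m, h = 7.08 mm → 0.00708 m; screw speed N = 115.0 rpm = 1.91667 rev/s
Shear rate: γ̇ = πDN/h = π·0.0266·1.91667/0.00708 = 22.6227 s⁻¹
ΔT = η·γ̇²·t_res/(ρ·cp) = [964 × 22.6227² × 164.095] / [1155 × 2188] = 32.0356 K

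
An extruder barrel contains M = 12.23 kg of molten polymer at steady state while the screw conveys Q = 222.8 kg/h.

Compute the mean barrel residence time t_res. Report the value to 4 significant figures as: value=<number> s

Convert throughput: Q = 222.8 kg/h = 222.8/3600 = 0.0618889 kg/s
t_res = M / Q_s = 12.23 / 0.0618889 = 197.612 s

value=197.6 s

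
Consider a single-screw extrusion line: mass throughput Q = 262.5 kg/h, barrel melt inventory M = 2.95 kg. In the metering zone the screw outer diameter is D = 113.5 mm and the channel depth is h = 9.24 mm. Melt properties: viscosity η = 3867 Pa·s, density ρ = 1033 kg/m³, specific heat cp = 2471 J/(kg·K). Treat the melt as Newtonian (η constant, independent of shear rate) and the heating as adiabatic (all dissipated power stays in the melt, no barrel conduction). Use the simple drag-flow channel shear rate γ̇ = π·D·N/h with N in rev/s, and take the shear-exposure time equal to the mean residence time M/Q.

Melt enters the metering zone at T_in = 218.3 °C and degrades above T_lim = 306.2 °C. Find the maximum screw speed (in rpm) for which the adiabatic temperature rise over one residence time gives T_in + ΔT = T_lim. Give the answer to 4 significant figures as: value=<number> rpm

Convert throughput: Q = 262.5 kg/h = 262.5/3600 = 0.0729167 kg/s
t_res = M / Q_s = 2.95 / 0.0729167 = 40.4571 s
Convert to metres: D = 0.1135 m, h = 0.00924 m
Allowable rise: ΔT_a = T_lim − T_in = 306.2 − 218.3 = 87.9 K
γ̇_max² = ΔT_a·ρ·cp/(η·t_res) = 87.9·1033·2471/(3867·40.4571) = 1434.14 s⁻²
γ̇_max = √1434.14 = 37.8701 s⁻¹
Solve γ̇ = πDN/h for N: N_max = γ̇_max·h/(π·D) = 37.8701 × 0.00924 / (π × 0.1135) = 0.981347 rev/s = 58.8808 rpm

value=58.88 rpm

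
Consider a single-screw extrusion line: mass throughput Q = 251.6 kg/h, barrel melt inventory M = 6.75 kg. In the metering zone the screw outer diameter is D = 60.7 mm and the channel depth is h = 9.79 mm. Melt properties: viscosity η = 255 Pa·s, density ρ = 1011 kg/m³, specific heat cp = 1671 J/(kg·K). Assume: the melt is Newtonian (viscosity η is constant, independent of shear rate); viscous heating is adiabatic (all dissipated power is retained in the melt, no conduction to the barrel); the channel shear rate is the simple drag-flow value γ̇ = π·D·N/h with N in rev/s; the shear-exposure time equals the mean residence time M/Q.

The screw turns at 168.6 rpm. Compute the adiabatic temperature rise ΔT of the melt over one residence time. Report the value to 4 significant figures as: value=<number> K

Q_s = Q / 3600 = 251.6 / 3600 = 0.0698889 kg/s
Mean residence time: t_res = M/Q_s = 6.75 kg / 0.0698889 kg/s = 96.5819 s
Convert to SI: D = 0.0607 m, h = 0.00979 m, N = 168.6/60 = 2.81 rev/s
γ̇ = π D N / h = (π)(0.0607)(2.81) / 0.00979 = 54.7346 s⁻¹
ΔT = η·γ̇²·t_res / (ρ·cp) = 255 · (54.7346)² · 96.5819 / (1011 · 1671) = 43.675 K

value=43.67 K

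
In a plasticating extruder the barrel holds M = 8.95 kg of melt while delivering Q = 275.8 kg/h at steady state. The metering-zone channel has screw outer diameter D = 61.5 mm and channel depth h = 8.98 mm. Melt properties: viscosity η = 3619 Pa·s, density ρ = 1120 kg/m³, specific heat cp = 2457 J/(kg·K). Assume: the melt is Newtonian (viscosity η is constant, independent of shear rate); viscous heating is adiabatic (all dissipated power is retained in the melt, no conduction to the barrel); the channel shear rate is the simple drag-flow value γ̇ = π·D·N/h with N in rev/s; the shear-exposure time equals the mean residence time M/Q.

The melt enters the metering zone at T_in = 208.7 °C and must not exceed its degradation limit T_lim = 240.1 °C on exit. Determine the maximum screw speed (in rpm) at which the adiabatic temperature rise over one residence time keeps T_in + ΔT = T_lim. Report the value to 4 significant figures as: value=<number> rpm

value=39.87 rpm

Q_s = Q / 3600 = 275.8 / 3600 = 0.0766111 kg/s
t_res = M / Q_s = 8.95 / 0.0766111 = 116.824 s
Geometry in SI: D = 61.5 mm → 0.0615 m, h = 8.98 mm → 0.00898 m
ΔT_a = T_lim − T_in = 240.1 °C − 208.7 °C = 31.4 K
Invert ΔT = ηγ̇²t_res/(ρcp) for γ̇: γ̇_max² = ΔT_a ρ cp / (η t_res) = 31.4·1120·2457 / (3619·116.824) = 204.377 s⁻²
γ̇_max = sqrt(204.377) = 14.2961 s⁻¹
N_max = γ̇_max·h / (π·D) = 14.2961 · 0.00898 / (π · 0.0615) = 0.664458 rev/s = 39.8675 rpm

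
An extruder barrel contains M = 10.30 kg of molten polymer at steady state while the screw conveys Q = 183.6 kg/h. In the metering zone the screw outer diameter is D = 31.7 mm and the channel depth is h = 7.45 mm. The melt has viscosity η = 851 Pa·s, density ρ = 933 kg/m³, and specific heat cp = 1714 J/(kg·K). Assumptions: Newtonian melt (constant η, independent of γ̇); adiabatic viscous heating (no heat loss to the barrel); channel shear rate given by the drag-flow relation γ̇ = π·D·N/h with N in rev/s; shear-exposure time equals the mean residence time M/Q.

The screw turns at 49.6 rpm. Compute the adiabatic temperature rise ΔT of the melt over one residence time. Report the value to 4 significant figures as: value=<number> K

value=13.12 K

Q_s = Q / 3600 = 183.6 / 3600 = 0.051 kg/s
t_res = M / Q_s = 10.30 / 0.051 = 201.961 s
Convert to SI: D = 0.0317 m, h = 0.00745 m, N = 49.6/60 = 0.826667 rev/s
Shear rate: γ̇ = πDN/h = π·0.0317·0.826667/0.00745 = 11.0505 s⁻¹
ΔT = η·γ̇²·t_res/(ρ·cp) = [851 × 11.0505² × 201.961] / [933 × 1714] = 13.1241 K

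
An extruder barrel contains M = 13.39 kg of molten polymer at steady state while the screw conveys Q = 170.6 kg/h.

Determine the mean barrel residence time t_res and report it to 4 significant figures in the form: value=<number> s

value=282.6 s

Throughput in SI: Q_s = 170.6 kg/h ÷ 3600 s/h = 0.0473889 kg/s
t_res = M / Q_s = 13.39 ÷ 0.0473889 = 282.556 s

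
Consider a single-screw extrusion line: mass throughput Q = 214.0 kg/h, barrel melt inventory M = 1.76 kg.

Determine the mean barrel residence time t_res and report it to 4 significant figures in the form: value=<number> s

Q_s = Q / 3600 = 214.0 / 3600 = 0.0594444 kg/s
t_res = M / Q_s = 1.76 ÷ 0.0594444 = 29.6075 s

value=29.61 s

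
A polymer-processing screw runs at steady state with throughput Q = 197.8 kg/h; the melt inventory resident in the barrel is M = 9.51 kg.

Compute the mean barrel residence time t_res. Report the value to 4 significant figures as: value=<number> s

Throughput in SI: Q_s = 197.8 kg/h ÷ 3600 s/h = 0.0549444 kg/s
t_res = M / Q_s = 9.51 / 0.0549444 = 173.084 s

value=173.1 s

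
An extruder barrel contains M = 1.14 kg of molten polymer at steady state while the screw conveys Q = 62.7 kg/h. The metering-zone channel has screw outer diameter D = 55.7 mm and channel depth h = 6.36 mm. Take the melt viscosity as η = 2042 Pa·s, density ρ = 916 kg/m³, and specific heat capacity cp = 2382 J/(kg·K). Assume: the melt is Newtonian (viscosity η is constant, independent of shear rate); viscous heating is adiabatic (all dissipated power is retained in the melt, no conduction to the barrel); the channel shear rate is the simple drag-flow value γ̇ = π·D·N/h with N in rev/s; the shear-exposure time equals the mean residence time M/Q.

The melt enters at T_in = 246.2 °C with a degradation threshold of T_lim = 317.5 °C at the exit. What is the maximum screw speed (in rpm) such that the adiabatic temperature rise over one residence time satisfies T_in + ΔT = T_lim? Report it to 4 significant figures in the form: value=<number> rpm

value=74.40 rpm

Q_s = Q / 3600 = 62.7 / 3600 = 0.0174167 kg/s
t_res = M / Q_s = 1.14 ÷ 0.0174167 = 65.4545 s
D = 55.7 mm = 0.0557 m;  h = 6.36 mm = 0.00636 m
ΔT_a = T_lim − T_in = 317.5 − 246.2 = 71.3 K
Invert ΔT = ηγ̇²t_res/(ρcp) for γ̇: γ̇_max² = ΔT_a ρ cp / (η t_res) = 71.3·916·2382 / (2042·65.4545) = 1163.94 s⁻²
Take the square root: γ̇_max = √(1163.94) = 34.1166 s⁻¹
Solve γ̇ = πDN/h for N: N_max = γ̇_max·h/(π·D) = 34.1166 × 0.00636 / (π × 0.0557) = 1.23999 rev/s = 74.3993 rpm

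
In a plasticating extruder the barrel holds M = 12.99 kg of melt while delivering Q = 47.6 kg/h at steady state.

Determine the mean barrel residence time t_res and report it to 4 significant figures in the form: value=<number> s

value=982.4 s

Throughput in SI: Q_s = 47.6 kg/h ÷ 3600 s/h = 0.0132222 kg/s
t_res = M / Q_s = 12.99 / 0.0132222 = 982.437 s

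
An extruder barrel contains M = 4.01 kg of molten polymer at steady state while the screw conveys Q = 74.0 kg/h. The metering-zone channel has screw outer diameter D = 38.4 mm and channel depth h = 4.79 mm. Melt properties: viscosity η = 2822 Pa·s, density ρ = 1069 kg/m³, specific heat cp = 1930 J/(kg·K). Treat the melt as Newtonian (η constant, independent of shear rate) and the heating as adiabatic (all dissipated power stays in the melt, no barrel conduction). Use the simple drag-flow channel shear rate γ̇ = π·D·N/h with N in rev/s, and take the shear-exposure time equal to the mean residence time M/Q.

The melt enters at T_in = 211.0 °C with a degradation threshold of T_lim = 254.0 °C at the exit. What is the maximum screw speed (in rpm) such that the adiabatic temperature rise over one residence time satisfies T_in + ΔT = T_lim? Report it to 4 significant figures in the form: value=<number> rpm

Throughput in SI: Q_s = 74.0 kg/h ÷ 3600 s/h = 0.0205556 kg/s
Mean residence time: t_res = M/Q_s = 4.01 kg / 0.0205556 kg/s = 195.081 s
Convert to metres: D = 0.0384 m, h = 0.00479 m
ΔT_a = T_lim − T_in = 254.0 − 211.0 = 43 K
γ̇_max² = ΔT_a·ρ·cp/(η·t_res) = 43·1069·1930/(2822·195.081) = 161.15 s⁻²
γ̇_max = sqrt(161.15) = 12.6945 s⁻¹
N_max = γ̇_max·h / (π·D) = 12.6945 · 0.00479 / (π · 0.0384) = 0.504046 rev/s = 30.2428 rpm

value=30.24 rpm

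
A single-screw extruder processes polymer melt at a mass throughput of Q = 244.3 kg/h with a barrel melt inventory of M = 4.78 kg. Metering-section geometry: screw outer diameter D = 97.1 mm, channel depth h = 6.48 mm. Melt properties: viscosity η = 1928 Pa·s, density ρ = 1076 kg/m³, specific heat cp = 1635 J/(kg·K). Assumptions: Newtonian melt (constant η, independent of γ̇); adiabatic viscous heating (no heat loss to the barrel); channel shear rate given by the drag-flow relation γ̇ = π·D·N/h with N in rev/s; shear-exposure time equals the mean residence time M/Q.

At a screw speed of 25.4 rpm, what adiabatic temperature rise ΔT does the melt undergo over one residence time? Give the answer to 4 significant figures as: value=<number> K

value=30.66 K

Q_s = Q / 3600 = 244.3 / 3600 = 0.0678611 kg/s
t_res = M / Q_s = 4.78 / 0.0678611 = 70.438 s
Geometry in metres: D = 97.1 mm → 0.0971 m, h = 6.48 mm → 0.00648 m; screw speed N = 25.4 rpm = 0.423333 rev/s
Shear rate: γ̇ = πDN/h = π·0.0971·0.423333/0.00648 = 19.9286 s⁻¹
ΔT = η·γ̇²·t_res/(ρ·cp) = [1928 × 19.9286² × 70.438] / [1076 × 1635] = 30.6575 K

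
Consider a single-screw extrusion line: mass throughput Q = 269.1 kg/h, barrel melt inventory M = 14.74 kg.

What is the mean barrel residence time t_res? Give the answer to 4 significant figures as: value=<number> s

Q_s = Q / 3600 = 269.1 / 3600 = 0.07475 kg/s
t_res = M / Q_s = 14.74 ÷ 0.07475 = 197.191 s

value=197.2 s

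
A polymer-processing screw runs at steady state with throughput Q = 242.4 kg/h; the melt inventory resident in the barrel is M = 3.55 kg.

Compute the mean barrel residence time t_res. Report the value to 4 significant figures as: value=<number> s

value=52.72 s

Q_s = Q / 3600 = 242.4 / 3600 = 0.0673333 kg/s
Mean residence time: t_res = M/Q_s = 3.55 kg / 0.0673333 kg/s = 52.7228 s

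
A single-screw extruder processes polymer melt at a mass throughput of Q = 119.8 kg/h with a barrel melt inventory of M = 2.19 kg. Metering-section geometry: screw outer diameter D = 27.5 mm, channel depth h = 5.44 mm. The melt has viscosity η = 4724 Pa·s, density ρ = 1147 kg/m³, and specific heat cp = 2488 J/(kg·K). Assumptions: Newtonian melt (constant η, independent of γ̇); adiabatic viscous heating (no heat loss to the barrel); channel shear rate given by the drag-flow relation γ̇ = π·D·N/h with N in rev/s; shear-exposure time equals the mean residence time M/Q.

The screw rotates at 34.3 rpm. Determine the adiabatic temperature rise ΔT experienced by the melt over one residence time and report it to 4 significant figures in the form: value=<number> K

value=8.979 K

Convert throughput: Q = 119.8 kg/h = 119.8/3600 = 0.0332778 kg/s
t_res = M / Q_s = 2.19 ÷ 0.0332778 = 65.8097 s
Geometry in metres: D = 27.5 mm → 0.0275 m, h = 5.44 mm → 0.00544 m; screw speed N = 34.3 rpm = 0.571667 rev/s
Shear rate: γ̇ = πDN/h = π·0.0275·0.571667/0.00544 = 9.07876 s⁻¹
ΔT = η·γ̇²·t_res/(ρ·cp) = [4724 × 9.07876² × 65.8097] / [1147 × 2488] = 8.97923 K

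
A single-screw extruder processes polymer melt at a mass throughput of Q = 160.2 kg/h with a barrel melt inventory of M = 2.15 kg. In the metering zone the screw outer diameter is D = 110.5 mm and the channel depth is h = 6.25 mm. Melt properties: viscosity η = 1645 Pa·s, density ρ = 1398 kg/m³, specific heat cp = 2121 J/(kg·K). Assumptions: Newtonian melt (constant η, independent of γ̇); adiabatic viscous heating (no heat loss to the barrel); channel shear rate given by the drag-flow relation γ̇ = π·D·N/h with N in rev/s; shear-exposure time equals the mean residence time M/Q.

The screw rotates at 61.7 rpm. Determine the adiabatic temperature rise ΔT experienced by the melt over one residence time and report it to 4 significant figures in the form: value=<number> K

Convert throughput: Q = 160.2 kg/h = 160.2/3600 = 0.0445 kg/s
Mean residence time: t_res = M/Q_s = 2.15 kg / 0.0445 kg/s = 48.3146 s
Convert to SI: D = 0.1105 m, h = 0.00625 m, N = 61.7/60 = 1.02833 rev/s
γ̇ = π D N / h = (π)(0.1105)(1.02833) / 0.00625 = 57.1171 s⁻¹
Adiabatic rise: ΔT = η γ̇² t_res / (ρ cp) = 1645·(57.1171)²·48.3146 / (1398·2121) = 87.4437 K

value=87.44 K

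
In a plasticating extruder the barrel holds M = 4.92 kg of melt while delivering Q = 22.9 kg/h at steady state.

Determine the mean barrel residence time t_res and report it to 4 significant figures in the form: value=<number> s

value=773.4 s

Throughput in SI: Q_s = 22.9 kg/h ÷ 3600 s/h = 0.00636111 kg/s
t_res = M / Q_s = 4.92 ÷ 0.00636111 = 773.45 s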